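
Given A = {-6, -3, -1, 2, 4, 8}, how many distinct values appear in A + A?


A + A = {a + a' : a, a' ∈ A}; |A| = 6.
General bounds: 2|A| - 1 ≤ |A + A| ≤ |A|(|A|+1)/2, i.e. 11 ≤ |A + A| ≤ 21.
Lower bound 2|A|-1 is attained iff A is an arithmetic progression.
Enumerate sums a + a' for a ≤ a' (symmetric, so this suffices):
a = -6: -6+-6=-12, -6+-3=-9, -6+-1=-7, -6+2=-4, -6+4=-2, -6+8=2
a = -3: -3+-3=-6, -3+-1=-4, -3+2=-1, -3+4=1, -3+8=5
a = -1: -1+-1=-2, -1+2=1, -1+4=3, -1+8=7
a = 2: 2+2=4, 2+4=6, 2+8=10
a = 4: 4+4=8, 4+8=12
a = 8: 8+8=16
Distinct sums: {-12, -9, -7, -6, -4, -2, -1, 1, 2, 3, 4, 5, 6, 7, 8, 10, 12, 16}
|A + A| = 18

|A + A| = 18


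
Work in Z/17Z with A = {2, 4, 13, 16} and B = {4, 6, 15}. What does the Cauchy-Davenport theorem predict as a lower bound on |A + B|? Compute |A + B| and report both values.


Cauchy-Davenport: |A + B| ≥ min(p, |A| + |B| - 1) for A, B nonempty in Z/pZ.
|A| = 4, |B| = 3, p = 17.
CD lower bound = min(17, 4 + 3 - 1) = min(17, 6) = 6.
Compute A + B mod 17 directly:
a = 2: 2+4=6, 2+6=8, 2+15=0
a = 4: 4+4=8, 4+6=10, 4+15=2
a = 13: 13+4=0, 13+6=2, 13+15=11
a = 16: 16+4=3, 16+6=5, 16+15=14
A + B = {0, 2, 3, 5, 6, 8, 10, 11, 14}, so |A + B| = 9.
Verify: 9 ≥ 6? Yes ✓.

CD lower bound = 6, actual |A + B| = 9.


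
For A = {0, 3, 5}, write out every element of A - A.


A - A = {a - a' : a, a' ∈ A}.
Compute a - a' for each ordered pair (a, a'):
a = 0: 0-0=0, 0-3=-3, 0-5=-5
a = 3: 3-0=3, 3-3=0, 3-5=-2
a = 5: 5-0=5, 5-3=2, 5-5=0
Collecting distinct values (and noting 0 appears from a-a):
A - A = {-5, -3, -2, 0, 2, 3, 5}
|A - A| = 7

A - A = {-5, -3, -2, 0, 2, 3, 5}


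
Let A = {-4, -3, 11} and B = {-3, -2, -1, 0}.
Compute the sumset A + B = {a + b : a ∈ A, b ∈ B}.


A + B = {a + b : a ∈ A, b ∈ B}.
Enumerate all |A|·|B| = 3·4 = 12 pairs (a, b) and collect distinct sums.
a = -4: -4+-3=-7, -4+-2=-6, -4+-1=-5, -4+0=-4
a = -3: -3+-3=-6, -3+-2=-5, -3+-1=-4, -3+0=-3
a = 11: 11+-3=8, 11+-2=9, 11+-1=10, 11+0=11
Collecting distinct sums: A + B = {-7, -6, -5, -4, -3, 8, 9, 10, 11}
|A + B| = 9

A + B = {-7, -6, -5, -4, -3, 8, 9, 10, 11}


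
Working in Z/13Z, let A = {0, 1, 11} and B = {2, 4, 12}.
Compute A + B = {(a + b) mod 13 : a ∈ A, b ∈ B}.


Work in Z/13Z: reduce every sum a + b modulo 13.
Enumerate all 9 pairs:
a = 0: 0+2=2, 0+4=4, 0+12=12
a = 1: 1+2=3, 1+4=5, 1+12=0
a = 11: 11+2=0, 11+4=2, 11+12=10
Distinct residues collected: {0, 2, 3, 4, 5, 10, 12}
|A + B| = 7 (out of 13 total residues).

A + B = {0, 2, 3, 4, 5, 10, 12}


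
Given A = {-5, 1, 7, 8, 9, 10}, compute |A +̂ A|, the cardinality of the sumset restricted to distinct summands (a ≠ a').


Restricted sumset: A +̂ A = {a + a' : a ∈ A, a' ∈ A, a ≠ a'}.
Equivalently, take A + A and drop any sum 2a that is achievable ONLY as a + a for a ∈ A (i.e. sums representable only with equal summands).
Enumerate pairs (a, a') with a < a' (symmetric, so each unordered pair gives one sum; this covers all a ≠ a'):
  -5 + 1 = -4
  -5 + 7 = 2
  -5 + 8 = 3
  -5 + 9 = 4
  -5 + 10 = 5
  1 + 7 = 8
  1 + 8 = 9
  1 + 9 = 10
  1 + 10 = 11
  7 + 8 = 15
  7 + 9 = 16
  7 + 10 = 17
  8 + 9 = 17
  8 + 10 = 18
  9 + 10 = 19
Collected distinct sums: {-4, 2, 3, 4, 5, 8, 9, 10, 11, 15, 16, 17, 18, 19}
|A +̂ A| = 14
(Reference bound: |A +̂ A| ≥ 2|A| - 3 for |A| ≥ 2, with |A| = 6 giving ≥ 9.)

|A +̂ A| = 14


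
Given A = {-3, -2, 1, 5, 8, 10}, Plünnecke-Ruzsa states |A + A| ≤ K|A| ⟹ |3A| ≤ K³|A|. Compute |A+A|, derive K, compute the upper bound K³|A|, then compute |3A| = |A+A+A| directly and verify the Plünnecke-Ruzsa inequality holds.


|A| = 6.
Step 1: Compute A + A by enumerating all 36 pairs.
A + A = {-6, -5, -4, -2, -1, 2, 3, 5, 6, 7, 8, 9, 10, 11, 13, 15, 16, 18, 20}, so |A + A| = 19.
Step 2: Doubling constant K = |A + A|/|A| = 19/6 = 19/6 ≈ 3.1667.
Step 3: Plünnecke-Ruzsa gives |3A| ≤ K³·|A| = (3.1667)³ · 6 ≈ 190.5278.
Step 4: Compute 3A = A + A + A directly by enumerating all triples (a,b,c) ∈ A³; |3A| = 36.
Step 5: Check 36 ≤ 190.5278? Yes ✓.

K = 19/6, Plünnecke-Ruzsa bound K³|A| ≈ 190.5278, |3A| = 36, inequality holds.


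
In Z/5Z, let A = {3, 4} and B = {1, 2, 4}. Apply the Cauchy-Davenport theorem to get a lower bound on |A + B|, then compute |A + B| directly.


Cauchy-Davenport: |A + B| ≥ min(p, |A| + |B| - 1) for A, B nonempty in Z/pZ.
|A| = 2, |B| = 3, p = 5.
CD lower bound = min(5, 2 + 3 - 1) = min(5, 4) = 4.
Compute A + B mod 5 directly:
a = 3: 3+1=4, 3+2=0, 3+4=2
a = 4: 4+1=0, 4+2=1, 4+4=3
A + B = {0, 1, 2, 3, 4}, so |A + B| = 5.
Verify: 5 ≥ 4? Yes ✓.

CD lower bound = 4, actual |A + B| = 5.


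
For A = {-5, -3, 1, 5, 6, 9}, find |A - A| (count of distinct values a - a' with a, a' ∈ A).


A - A = {a - a' : a, a' ∈ A}; |A| = 6.
Bounds: 2|A|-1 ≤ |A - A| ≤ |A|² - |A| + 1, i.e. 11 ≤ |A - A| ≤ 31.
Note: 0 ∈ A - A always (from a - a). The set is symmetric: if d ∈ A - A then -d ∈ A - A.
Enumerate nonzero differences d = a - a' with a > a' (then include -d):
Positive differences: {1, 2, 3, 4, 5, 6, 8, 9, 10, 11, 12, 14}
Full difference set: {0} ∪ (positive diffs) ∪ (negative diffs).
|A - A| = 1 + 2·12 = 25 (matches direct enumeration: 25).

|A - A| = 25


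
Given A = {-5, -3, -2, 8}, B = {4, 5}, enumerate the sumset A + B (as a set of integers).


A + B = {a + b : a ∈ A, b ∈ B}.
Enumerate all |A|·|B| = 4·2 = 8 pairs (a, b) and collect distinct sums.
a = -5: -5+4=-1, -5+5=0
a = -3: -3+4=1, -3+5=2
a = -2: -2+4=2, -2+5=3
a = 8: 8+4=12, 8+5=13
Collecting distinct sums: A + B = {-1, 0, 1, 2, 3, 12, 13}
|A + B| = 7

A + B = {-1, 0, 1, 2, 3, 12, 13}


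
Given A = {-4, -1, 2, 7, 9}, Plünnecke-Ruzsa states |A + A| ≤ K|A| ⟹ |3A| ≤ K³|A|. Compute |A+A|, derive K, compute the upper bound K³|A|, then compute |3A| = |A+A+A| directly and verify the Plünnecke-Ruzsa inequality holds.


|A| = 5.
Step 1: Compute A + A by enumerating all 25 pairs.
A + A = {-8, -5, -2, 1, 3, 4, 5, 6, 8, 9, 11, 14, 16, 18}, so |A + A| = 14.
Step 2: Doubling constant K = |A + A|/|A| = 14/5 = 14/5 ≈ 2.8000.
Step 3: Plünnecke-Ruzsa gives |3A| ≤ K³·|A| = (2.8000)³ · 5 ≈ 109.7600.
Step 4: Compute 3A = A + A + A directly by enumerating all triples (a,b,c) ∈ A³; |3A| = 28.
Step 5: Check 28 ≤ 109.7600? Yes ✓.

K = 14/5, Plünnecke-Ruzsa bound K³|A| ≈ 109.7600, |3A| = 28, inequality holds.


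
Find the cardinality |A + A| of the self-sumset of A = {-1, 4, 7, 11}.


A + A = {a + a' : a, a' ∈ A}; |A| = 4.
General bounds: 2|A| - 1 ≤ |A + A| ≤ |A|(|A|+1)/2, i.e. 7 ≤ |A + A| ≤ 10.
Lower bound 2|A|-1 is attained iff A is an arithmetic progression.
Enumerate sums a + a' for a ≤ a' (symmetric, so this suffices):
a = -1: -1+-1=-2, -1+4=3, -1+7=6, -1+11=10
a = 4: 4+4=8, 4+7=11, 4+11=15
a = 7: 7+7=14, 7+11=18
a = 11: 11+11=22
Distinct sums: {-2, 3, 6, 8, 10, 11, 14, 15, 18, 22}
|A + A| = 10

|A + A| = 10


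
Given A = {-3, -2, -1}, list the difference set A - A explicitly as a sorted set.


A - A = {a - a' : a, a' ∈ A}.
Compute a - a' for each ordered pair (a, a'):
a = -3: -3--3=0, -3--2=-1, -3--1=-2
a = -2: -2--3=1, -2--2=0, -2--1=-1
a = -1: -1--3=2, -1--2=1, -1--1=0
Collecting distinct values (and noting 0 appears from a-a):
A - A = {-2, -1, 0, 1, 2}
|A - A| = 5

A - A = {-2, -1, 0, 1, 2}


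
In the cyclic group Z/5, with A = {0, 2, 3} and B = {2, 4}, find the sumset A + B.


Work in Z/5Z: reduce every sum a + b modulo 5.
Enumerate all 6 pairs:
a = 0: 0+2=2, 0+4=4
a = 2: 2+2=4, 2+4=1
a = 3: 3+2=0, 3+4=2
Distinct residues collected: {0, 1, 2, 4}
|A + B| = 4 (out of 5 total residues).

A + B = {0, 1, 2, 4}


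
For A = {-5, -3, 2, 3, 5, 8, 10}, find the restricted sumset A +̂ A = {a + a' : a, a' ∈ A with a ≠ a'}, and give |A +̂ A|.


Restricted sumset: A +̂ A = {a + a' : a ∈ A, a' ∈ A, a ≠ a'}.
Equivalently, take A + A and drop any sum 2a that is achievable ONLY as a + a for a ∈ A (i.e. sums representable only with equal summands).
Enumerate pairs (a, a') with a < a' (symmetric, so each unordered pair gives one sum; this covers all a ≠ a'):
  -5 + -3 = -8
  -5 + 2 = -3
  -5 + 3 = -2
  -5 + 5 = 0
  -5 + 8 = 3
  -5 + 10 = 5
  -3 + 2 = -1
  -3 + 3 = 0
  -3 + 5 = 2
  -3 + 8 = 5
  -3 + 10 = 7
  2 + 3 = 5
  2 + 5 = 7
  2 + 8 = 10
  2 + 10 = 12
  3 + 5 = 8
  3 + 8 = 11
  3 + 10 = 13
  5 + 8 = 13
  5 + 10 = 15
  8 + 10 = 18
Collected distinct sums: {-8, -3, -2, -1, 0, 2, 3, 5, 7, 8, 10, 11, 12, 13, 15, 18}
|A +̂ A| = 16
(Reference bound: |A +̂ A| ≥ 2|A| - 3 for |A| ≥ 2, with |A| = 7 giving ≥ 11.)

|A +̂ A| = 16


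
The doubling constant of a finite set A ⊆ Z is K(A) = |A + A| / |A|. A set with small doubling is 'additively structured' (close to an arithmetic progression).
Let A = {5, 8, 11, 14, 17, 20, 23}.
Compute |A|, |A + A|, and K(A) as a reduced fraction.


|A| = 7.
Compute A + A by enumerating all 49 pairs.
A + A = {10, 13, 16, 19, 22, 25, 28, 31, 34, 37, 40, 43, 46}, so |A + A| = 13.
K = |A + A| / |A| = 13/7 (already in lowest terms) ≈ 1.8571.
Reference: AP of size 7 gives K = 13/7 ≈ 1.8571; a fully generic set of size 7 gives K ≈ 4.0000.

|A| = 7, |A + A| = 13, K = 13/7.


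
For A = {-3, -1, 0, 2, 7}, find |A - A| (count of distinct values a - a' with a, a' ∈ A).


A - A = {a - a' : a, a' ∈ A}; |A| = 5.
Bounds: 2|A|-1 ≤ |A - A| ≤ |A|² - |A| + 1, i.e. 9 ≤ |A - A| ≤ 21.
Note: 0 ∈ A - A always (from a - a). The set is symmetric: if d ∈ A - A then -d ∈ A - A.
Enumerate nonzero differences d = a - a' with a > a' (then include -d):
Positive differences: {1, 2, 3, 5, 7, 8, 10}
Full difference set: {0} ∪ (positive diffs) ∪ (negative diffs).
|A - A| = 1 + 2·7 = 15 (matches direct enumeration: 15).

|A - A| = 15


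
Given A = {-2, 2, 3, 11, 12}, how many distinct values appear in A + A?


A + A = {a + a' : a, a' ∈ A}; |A| = 5.
General bounds: 2|A| - 1 ≤ |A + A| ≤ |A|(|A|+1)/2, i.e. 9 ≤ |A + A| ≤ 15.
Lower bound 2|A|-1 is attained iff A is an arithmetic progression.
Enumerate sums a + a' for a ≤ a' (symmetric, so this suffices):
a = -2: -2+-2=-4, -2+2=0, -2+3=1, -2+11=9, -2+12=10
a = 2: 2+2=4, 2+3=5, 2+11=13, 2+12=14
a = 3: 3+3=6, 3+11=14, 3+12=15
a = 11: 11+11=22, 11+12=23
a = 12: 12+12=24
Distinct sums: {-4, 0, 1, 4, 5, 6, 9, 10, 13, 14, 15, 22, 23, 24}
|A + A| = 14

|A + A| = 14


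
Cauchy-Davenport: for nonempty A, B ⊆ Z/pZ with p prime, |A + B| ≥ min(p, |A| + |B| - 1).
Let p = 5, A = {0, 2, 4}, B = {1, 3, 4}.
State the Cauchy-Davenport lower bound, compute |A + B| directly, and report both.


Cauchy-Davenport: |A + B| ≥ min(p, |A| + |B| - 1) for A, B nonempty in Z/pZ.
|A| = 3, |B| = 3, p = 5.
CD lower bound = min(5, 3 + 3 - 1) = min(5, 5) = 5.
Compute A + B mod 5 directly:
a = 0: 0+1=1, 0+3=3, 0+4=4
a = 2: 2+1=3, 2+3=0, 2+4=1
a = 4: 4+1=0, 4+3=2, 4+4=3
A + B = {0, 1, 2, 3, 4}, so |A + B| = 5.
Verify: 5 ≥ 5? Yes ✓.

CD lower bound = 5, actual |A + B| = 5.


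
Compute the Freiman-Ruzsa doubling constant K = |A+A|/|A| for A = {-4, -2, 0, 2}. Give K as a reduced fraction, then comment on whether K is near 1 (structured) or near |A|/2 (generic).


|A| = 4.
Compute A + A by enumerating all 16 pairs.
A + A = {-8, -6, -4, -2, 0, 2, 4}, so |A + A| = 7.
K = |A + A| / |A| = 7/4 (already in lowest terms) ≈ 1.7500.
Reference: AP of size 4 gives K = 7/4 ≈ 1.7500; a fully generic set of size 4 gives K ≈ 2.5000.

|A| = 4, |A + A| = 7, K = 7/4.


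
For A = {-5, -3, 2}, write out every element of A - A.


A - A = {a - a' : a, a' ∈ A}.
Compute a - a' for each ordered pair (a, a'):
a = -5: -5--5=0, -5--3=-2, -5-2=-7
a = -3: -3--5=2, -3--3=0, -3-2=-5
a = 2: 2--5=7, 2--3=5, 2-2=0
Collecting distinct values (and noting 0 appears from a-a):
A - A = {-7, -5, -2, 0, 2, 5, 7}
|A - A| = 7

A - A = {-7, -5, -2, 0, 2, 5, 7}


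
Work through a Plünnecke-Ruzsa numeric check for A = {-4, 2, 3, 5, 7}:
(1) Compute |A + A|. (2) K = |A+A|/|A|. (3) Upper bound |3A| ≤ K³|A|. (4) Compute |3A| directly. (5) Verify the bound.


|A| = 5.
Step 1: Compute A + A by enumerating all 25 pairs.
A + A = {-8, -2, -1, 1, 3, 4, 5, 6, 7, 8, 9, 10, 12, 14}, so |A + A| = 14.
Step 2: Doubling constant K = |A + A|/|A| = 14/5 = 14/5 ≈ 2.8000.
Step 3: Plünnecke-Ruzsa gives |3A| ≤ K³·|A| = (2.8000)³ · 5 ≈ 109.7600.
Step 4: Compute 3A = A + A + A directly by enumerating all triples (a,b,c) ∈ A³; |3A| = 25.
Step 5: Check 25 ≤ 109.7600? Yes ✓.

K = 14/5, Plünnecke-Ruzsa bound K³|A| ≈ 109.7600, |3A| = 25, inequality holds.


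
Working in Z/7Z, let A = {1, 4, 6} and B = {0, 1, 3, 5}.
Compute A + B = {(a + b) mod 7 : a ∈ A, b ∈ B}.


Work in Z/7Z: reduce every sum a + b modulo 7.
Enumerate all 12 pairs:
a = 1: 1+0=1, 1+1=2, 1+3=4, 1+5=6
a = 4: 4+0=4, 4+1=5, 4+3=0, 4+5=2
a = 6: 6+0=6, 6+1=0, 6+3=2, 6+5=4
Distinct residues collected: {0, 1, 2, 4, 5, 6}
|A + B| = 6 (out of 7 total residues).

A + B = {0, 1, 2, 4, 5, 6}


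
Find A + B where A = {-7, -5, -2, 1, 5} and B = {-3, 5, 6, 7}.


A + B = {a + b : a ∈ A, b ∈ B}.
Enumerate all |A|·|B| = 5·4 = 20 pairs (a, b) and collect distinct sums.
a = -7: -7+-3=-10, -7+5=-2, -7+6=-1, -7+7=0
a = -5: -5+-3=-8, -5+5=0, -5+6=1, -5+7=2
a = -2: -2+-3=-5, -2+5=3, -2+6=4, -2+7=5
a = 1: 1+-3=-2, 1+5=6, 1+6=7, 1+7=8
a = 5: 5+-3=2, 5+5=10, 5+6=11, 5+7=12
Collecting distinct sums: A + B = {-10, -8, -5, -2, -1, 0, 1, 2, 3, 4, 5, 6, 7, 8, 10, 11, 12}
|A + B| = 17

A + B = {-10, -8, -5, -2, -1, 0, 1, 2, 3, 4, 5, 6, 7, 8, 10, 11, 12}


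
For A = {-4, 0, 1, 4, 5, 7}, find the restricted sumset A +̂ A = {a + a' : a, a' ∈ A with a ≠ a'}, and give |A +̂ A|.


Restricted sumset: A +̂ A = {a + a' : a ∈ A, a' ∈ A, a ≠ a'}.
Equivalently, take A + A and drop any sum 2a that is achievable ONLY as a + a for a ∈ A (i.e. sums representable only with equal summands).
Enumerate pairs (a, a') with a < a' (symmetric, so each unordered pair gives one sum; this covers all a ≠ a'):
  -4 + 0 = -4
  -4 + 1 = -3
  -4 + 4 = 0
  -4 + 5 = 1
  -4 + 7 = 3
  0 + 1 = 1
  0 + 4 = 4
  0 + 5 = 5
  0 + 7 = 7
  1 + 4 = 5
  1 + 5 = 6
  1 + 7 = 8
  4 + 5 = 9
  4 + 7 = 11
  5 + 7 = 12
Collected distinct sums: {-4, -3, 0, 1, 3, 4, 5, 6, 7, 8, 9, 11, 12}
|A +̂ A| = 13
(Reference bound: |A +̂ A| ≥ 2|A| - 3 for |A| ≥ 2, with |A| = 6 giving ≥ 9.)

|A +̂ A| = 13


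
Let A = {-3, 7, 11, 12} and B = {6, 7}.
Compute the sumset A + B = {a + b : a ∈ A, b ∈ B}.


A + B = {a + b : a ∈ A, b ∈ B}.
Enumerate all |A|·|B| = 4·2 = 8 pairs (a, b) and collect distinct sums.
a = -3: -3+6=3, -3+7=4
a = 7: 7+6=13, 7+7=14
a = 11: 11+6=17, 11+7=18
a = 12: 12+6=18, 12+7=19
Collecting distinct sums: A + B = {3, 4, 13, 14, 17, 18, 19}
|A + B| = 7

A + B = {3, 4, 13, 14, 17, 18, 19}


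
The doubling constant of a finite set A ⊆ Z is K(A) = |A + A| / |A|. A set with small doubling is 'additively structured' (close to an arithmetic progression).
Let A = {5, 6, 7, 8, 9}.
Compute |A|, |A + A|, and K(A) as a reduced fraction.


|A| = 5.
Compute A + A by enumerating all 25 pairs.
A + A = {10, 11, 12, 13, 14, 15, 16, 17, 18}, so |A + A| = 9.
K = |A + A| / |A| = 9/5 (already in lowest terms) ≈ 1.8000.
Reference: AP of size 5 gives K = 9/5 ≈ 1.8000; a fully generic set of size 5 gives K ≈ 3.0000.

|A| = 5, |A + A| = 9, K = 9/5.


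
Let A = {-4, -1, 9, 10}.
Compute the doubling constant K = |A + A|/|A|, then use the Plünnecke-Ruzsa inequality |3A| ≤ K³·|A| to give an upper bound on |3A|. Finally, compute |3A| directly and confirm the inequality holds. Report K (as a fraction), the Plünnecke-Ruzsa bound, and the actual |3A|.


|A| = 4.
Step 1: Compute A + A by enumerating all 16 pairs.
A + A = {-8, -5, -2, 5, 6, 8, 9, 18, 19, 20}, so |A + A| = 10.
Step 2: Doubling constant K = |A + A|/|A| = 10/4 = 10/4 ≈ 2.5000.
Step 3: Plünnecke-Ruzsa gives |3A| ≤ K³·|A| = (2.5000)³ · 4 ≈ 62.5000.
Step 4: Compute 3A = A + A + A directly by enumerating all triples (a,b,c) ∈ A³; |3A| = 20.
Step 5: Check 20 ≤ 62.5000? Yes ✓.

K = 10/4, Plünnecke-Ruzsa bound K³|A| ≈ 62.5000, |3A| = 20, inequality holds.


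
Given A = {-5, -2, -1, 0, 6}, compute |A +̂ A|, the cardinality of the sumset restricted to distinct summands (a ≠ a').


Restricted sumset: A +̂ A = {a + a' : a ∈ A, a' ∈ A, a ≠ a'}.
Equivalently, take A + A and drop any sum 2a that is achievable ONLY as a + a for a ∈ A (i.e. sums representable only with equal summands).
Enumerate pairs (a, a') with a < a' (symmetric, so each unordered pair gives one sum; this covers all a ≠ a'):
  -5 + -2 = -7
  -5 + -1 = -6
  -5 + 0 = -5
  -5 + 6 = 1
  -2 + -1 = -3
  -2 + 0 = -2
  -2 + 6 = 4
  -1 + 0 = -1
  -1 + 6 = 5
  0 + 6 = 6
Collected distinct sums: {-7, -6, -5, -3, -2, -1, 1, 4, 5, 6}
|A +̂ A| = 10
(Reference bound: |A +̂ A| ≥ 2|A| - 3 for |A| ≥ 2, with |A| = 5 giving ≥ 7.)

|A +̂ A| = 10


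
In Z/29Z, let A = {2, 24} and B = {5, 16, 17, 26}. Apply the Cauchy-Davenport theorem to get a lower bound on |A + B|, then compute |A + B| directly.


Cauchy-Davenport: |A + B| ≥ min(p, |A| + |B| - 1) for A, B nonempty in Z/pZ.
|A| = 2, |B| = 4, p = 29.
CD lower bound = min(29, 2 + 4 - 1) = min(29, 5) = 5.
Compute A + B mod 29 directly:
a = 2: 2+5=7, 2+16=18, 2+17=19, 2+26=28
a = 24: 24+5=0, 24+16=11, 24+17=12, 24+26=21
A + B = {0, 7, 11, 12, 18, 19, 21, 28}, so |A + B| = 8.
Verify: 8 ≥ 5? Yes ✓.

CD lower bound = 5, actual |A + B| = 8.


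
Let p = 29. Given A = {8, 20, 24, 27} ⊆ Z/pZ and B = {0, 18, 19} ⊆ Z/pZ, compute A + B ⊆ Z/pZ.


Work in Z/29Z: reduce every sum a + b modulo 29.
Enumerate all 12 pairs:
a = 8: 8+0=8, 8+18=26, 8+19=27
a = 20: 20+0=20, 20+18=9, 20+19=10
a = 24: 24+0=24, 24+18=13, 24+19=14
a = 27: 27+0=27, 27+18=16, 27+19=17
Distinct residues collected: {8, 9, 10, 13, 14, 16, 17, 20, 24, 26, 27}
|A + B| = 11 (out of 29 total residues).

A + B = {8, 9, 10, 13, 14, 16, 17, 20, 24, 26, 27}


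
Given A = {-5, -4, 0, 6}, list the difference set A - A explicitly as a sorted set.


A - A = {a - a' : a, a' ∈ A}.
Compute a - a' for each ordered pair (a, a'):
a = -5: -5--5=0, -5--4=-1, -5-0=-5, -5-6=-11
a = -4: -4--5=1, -4--4=0, -4-0=-4, -4-6=-10
a = 0: 0--5=5, 0--4=4, 0-0=0, 0-6=-6
a = 6: 6--5=11, 6--4=10, 6-0=6, 6-6=0
Collecting distinct values (and noting 0 appears from a-a):
A - A = {-11, -10, -6, -5, -4, -1, 0, 1, 4, 5, 6, 10, 11}
|A - A| = 13

A - A = {-11, -10, -6, -5, -4, -1, 0, 1, 4, 5, 6, 10, 11}


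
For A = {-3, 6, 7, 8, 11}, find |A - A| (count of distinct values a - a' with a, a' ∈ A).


A - A = {a - a' : a, a' ∈ A}; |A| = 5.
Bounds: 2|A|-1 ≤ |A - A| ≤ |A|² - |A| + 1, i.e. 9 ≤ |A - A| ≤ 21.
Note: 0 ∈ A - A always (from a - a). The set is symmetric: if d ∈ A - A then -d ∈ A - A.
Enumerate nonzero differences d = a - a' with a > a' (then include -d):
Positive differences: {1, 2, 3, 4, 5, 9, 10, 11, 14}
Full difference set: {0} ∪ (positive diffs) ∪ (negative diffs).
|A - A| = 1 + 2·9 = 19 (matches direct enumeration: 19).

|A - A| = 19


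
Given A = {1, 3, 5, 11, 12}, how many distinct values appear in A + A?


A + A = {a + a' : a, a' ∈ A}; |A| = 5.
General bounds: 2|A| - 1 ≤ |A + A| ≤ |A|(|A|+1)/2, i.e. 9 ≤ |A + A| ≤ 15.
Lower bound 2|A|-1 is attained iff A is an arithmetic progression.
Enumerate sums a + a' for a ≤ a' (symmetric, so this suffices):
a = 1: 1+1=2, 1+3=4, 1+5=6, 1+11=12, 1+12=13
a = 3: 3+3=6, 3+5=8, 3+11=14, 3+12=15
a = 5: 5+5=10, 5+11=16, 5+12=17
a = 11: 11+11=22, 11+12=23
a = 12: 12+12=24
Distinct sums: {2, 4, 6, 8, 10, 12, 13, 14, 15, 16, 17, 22, 23, 24}
|A + A| = 14

|A + A| = 14


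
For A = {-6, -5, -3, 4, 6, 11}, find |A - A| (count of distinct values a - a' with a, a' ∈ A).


A - A = {a - a' : a, a' ∈ A}; |A| = 6.
Bounds: 2|A|-1 ≤ |A - A| ≤ |A|² - |A| + 1, i.e. 11 ≤ |A - A| ≤ 31.
Note: 0 ∈ A - A always (from a - a). The set is symmetric: if d ∈ A - A then -d ∈ A - A.
Enumerate nonzero differences d = a - a' with a > a' (then include -d):
Positive differences: {1, 2, 3, 5, 7, 9, 10, 11, 12, 14, 16, 17}
Full difference set: {0} ∪ (positive diffs) ∪ (negative diffs).
|A - A| = 1 + 2·12 = 25 (matches direct enumeration: 25).

|A - A| = 25


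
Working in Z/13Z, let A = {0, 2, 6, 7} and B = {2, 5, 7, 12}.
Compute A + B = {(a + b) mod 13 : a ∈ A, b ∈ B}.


Work in Z/13Z: reduce every sum a + b modulo 13.
Enumerate all 16 pairs:
a = 0: 0+2=2, 0+5=5, 0+7=7, 0+12=12
a = 2: 2+2=4, 2+5=7, 2+7=9, 2+12=1
a = 6: 6+2=8, 6+5=11, 6+7=0, 6+12=5
a = 7: 7+2=9, 7+5=12, 7+7=1, 7+12=6
Distinct residues collected: {0, 1, 2, 4, 5, 6, 7, 8, 9, 11, 12}
|A + B| = 11 (out of 13 total residues).

A + B = {0, 1, 2, 4, 5, 6, 7, 8, 9, 11, 12}


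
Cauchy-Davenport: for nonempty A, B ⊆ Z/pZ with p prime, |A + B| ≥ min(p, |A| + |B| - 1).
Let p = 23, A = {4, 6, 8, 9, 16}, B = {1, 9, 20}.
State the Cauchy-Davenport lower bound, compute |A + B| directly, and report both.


Cauchy-Davenport: |A + B| ≥ min(p, |A| + |B| - 1) for A, B nonempty in Z/pZ.
|A| = 5, |B| = 3, p = 23.
CD lower bound = min(23, 5 + 3 - 1) = min(23, 7) = 7.
Compute A + B mod 23 directly:
a = 4: 4+1=5, 4+9=13, 4+20=1
a = 6: 6+1=7, 6+9=15, 6+20=3
a = 8: 8+1=9, 8+9=17, 8+20=5
a = 9: 9+1=10, 9+9=18, 9+20=6
a = 16: 16+1=17, 16+9=2, 16+20=13
A + B = {1, 2, 3, 5, 6, 7, 9, 10, 13, 15, 17, 18}, so |A + B| = 12.
Verify: 12 ≥ 7? Yes ✓.

CD lower bound = 7, actual |A + B| = 12.


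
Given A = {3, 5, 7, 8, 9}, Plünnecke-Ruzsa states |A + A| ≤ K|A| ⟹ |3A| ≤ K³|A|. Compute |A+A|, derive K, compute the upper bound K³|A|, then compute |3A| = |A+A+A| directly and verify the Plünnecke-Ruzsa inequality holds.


|A| = 5.
Step 1: Compute A + A by enumerating all 25 pairs.
A + A = {6, 8, 10, 11, 12, 13, 14, 15, 16, 17, 18}, so |A + A| = 11.
Step 2: Doubling constant K = |A + A|/|A| = 11/5 = 11/5 ≈ 2.2000.
Step 3: Plünnecke-Ruzsa gives |3A| ≤ K³·|A| = (2.2000)³ · 5 ≈ 53.2400.
Step 4: Compute 3A = A + A + A directly by enumerating all triples (a,b,c) ∈ A³; |3A| = 17.
Step 5: Check 17 ≤ 53.2400? Yes ✓.

K = 11/5, Plünnecke-Ruzsa bound K³|A| ≈ 53.2400, |3A| = 17, inequality holds.


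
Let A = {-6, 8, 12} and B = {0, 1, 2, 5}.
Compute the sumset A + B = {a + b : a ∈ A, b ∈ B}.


A + B = {a + b : a ∈ A, b ∈ B}.
Enumerate all |A|·|B| = 3·4 = 12 pairs (a, b) and collect distinct sums.
a = -6: -6+0=-6, -6+1=-5, -6+2=-4, -6+5=-1
a = 8: 8+0=8, 8+1=9, 8+2=10, 8+5=13
a = 12: 12+0=12, 12+1=13, 12+2=14, 12+5=17
Collecting distinct sums: A + B = {-6, -5, -4, -1, 8, 9, 10, 12, 13, 14, 17}
|A + B| = 11

A + B = {-6, -5, -4, -1, 8, 9, 10, 12, 13, 14, 17}


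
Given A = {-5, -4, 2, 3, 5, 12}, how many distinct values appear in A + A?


A + A = {a + a' : a, a' ∈ A}; |A| = 6.
General bounds: 2|A| - 1 ≤ |A + A| ≤ |A|(|A|+1)/2, i.e. 11 ≤ |A + A| ≤ 21.
Lower bound 2|A|-1 is attained iff A is an arithmetic progression.
Enumerate sums a + a' for a ≤ a' (symmetric, so this suffices):
a = -5: -5+-5=-10, -5+-4=-9, -5+2=-3, -5+3=-2, -5+5=0, -5+12=7
a = -4: -4+-4=-8, -4+2=-2, -4+3=-1, -4+5=1, -4+12=8
a = 2: 2+2=4, 2+3=5, 2+5=7, 2+12=14
a = 3: 3+3=6, 3+5=8, 3+12=15
a = 5: 5+5=10, 5+12=17
a = 12: 12+12=24
Distinct sums: {-10, -9, -8, -3, -2, -1, 0, 1, 4, 5, 6, 7, 8, 10, 14, 15, 17, 24}
|A + A| = 18

|A + A| = 18


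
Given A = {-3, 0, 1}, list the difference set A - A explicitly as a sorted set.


A - A = {a - a' : a, a' ∈ A}.
Compute a - a' for each ordered pair (a, a'):
a = -3: -3--3=0, -3-0=-3, -3-1=-4
a = 0: 0--3=3, 0-0=0, 0-1=-1
a = 1: 1--3=4, 1-0=1, 1-1=0
Collecting distinct values (and noting 0 appears from a-a):
A - A = {-4, -3, -1, 0, 1, 3, 4}
|A - A| = 7

A - A = {-4, -3, -1, 0, 1, 3, 4}


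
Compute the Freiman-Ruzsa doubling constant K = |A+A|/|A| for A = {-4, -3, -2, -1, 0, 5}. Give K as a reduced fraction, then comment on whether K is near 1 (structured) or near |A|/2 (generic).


|A| = 6.
Compute A + A by enumerating all 36 pairs.
A + A = {-8, -7, -6, -5, -4, -3, -2, -1, 0, 1, 2, 3, 4, 5, 10}, so |A + A| = 15.
K = |A + A| / |A| = 15/6 = 5/2 ≈ 2.5000.
Reference: AP of size 6 gives K = 11/6 ≈ 1.8333; a fully generic set of size 6 gives K ≈ 3.5000.

|A| = 6, |A + A| = 15, K = 15/6 = 5/2.


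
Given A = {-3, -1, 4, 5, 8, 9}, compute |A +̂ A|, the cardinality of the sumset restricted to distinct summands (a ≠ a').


Restricted sumset: A +̂ A = {a + a' : a ∈ A, a' ∈ A, a ≠ a'}.
Equivalently, take A + A and drop any sum 2a that is achievable ONLY as a + a for a ∈ A (i.e. sums representable only with equal summands).
Enumerate pairs (a, a') with a < a' (symmetric, so each unordered pair gives one sum; this covers all a ≠ a'):
  -3 + -1 = -4
  -3 + 4 = 1
  -3 + 5 = 2
  -3 + 8 = 5
  -3 + 9 = 6
  -1 + 4 = 3
  -1 + 5 = 4
  -1 + 8 = 7
  -1 + 9 = 8
  4 + 5 = 9
  4 + 8 = 12
  4 + 9 = 13
  5 + 8 = 13
  5 + 9 = 14
  8 + 9 = 17
Collected distinct sums: {-4, 1, 2, 3, 4, 5, 6, 7, 8, 9, 12, 13, 14, 17}
|A +̂ A| = 14
(Reference bound: |A +̂ A| ≥ 2|A| - 3 for |A| ≥ 2, with |A| = 6 giving ≥ 9.)

|A +̂ A| = 14


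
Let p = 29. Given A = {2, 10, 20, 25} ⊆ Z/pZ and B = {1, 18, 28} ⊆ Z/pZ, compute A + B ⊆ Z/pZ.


Work in Z/29Z: reduce every sum a + b modulo 29.
Enumerate all 12 pairs:
a = 2: 2+1=3, 2+18=20, 2+28=1
a = 10: 10+1=11, 10+18=28, 10+28=9
a = 20: 20+1=21, 20+18=9, 20+28=19
a = 25: 25+1=26, 25+18=14, 25+28=24
Distinct residues collected: {1, 3, 9, 11, 14, 19, 20, 21, 24, 26, 28}
|A + B| = 11 (out of 29 total residues).

A + B = {1, 3, 9, 11, 14, 19, 20, 21, 24, 26, 28}


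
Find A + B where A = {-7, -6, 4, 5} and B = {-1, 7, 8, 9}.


A + B = {a + b : a ∈ A, b ∈ B}.
Enumerate all |A|·|B| = 4·4 = 16 pairs (a, b) and collect distinct sums.
a = -7: -7+-1=-8, -7+7=0, -7+8=1, -7+9=2
a = -6: -6+-1=-7, -6+7=1, -6+8=2, -6+9=3
a = 4: 4+-1=3, 4+7=11, 4+8=12, 4+9=13
a = 5: 5+-1=4, 5+7=12, 5+8=13, 5+9=14
Collecting distinct sums: A + B = {-8, -7, 0, 1, 2, 3, 4, 11, 12, 13, 14}
|A + B| = 11

A + B = {-8, -7, 0, 1, 2, 3, 4, 11, 12, 13, 14}


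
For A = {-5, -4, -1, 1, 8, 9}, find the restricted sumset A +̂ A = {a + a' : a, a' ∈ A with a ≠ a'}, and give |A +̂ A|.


Restricted sumset: A +̂ A = {a + a' : a ∈ A, a' ∈ A, a ≠ a'}.
Equivalently, take A + A and drop any sum 2a that is achievable ONLY as a + a for a ∈ A (i.e. sums representable only with equal summands).
Enumerate pairs (a, a') with a < a' (symmetric, so each unordered pair gives one sum; this covers all a ≠ a'):
  -5 + -4 = -9
  -5 + -1 = -6
  -5 + 1 = -4
  -5 + 8 = 3
  -5 + 9 = 4
  -4 + -1 = -5
  -4 + 1 = -3
  -4 + 8 = 4
  -4 + 9 = 5
  -1 + 1 = 0
  -1 + 8 = 7
  -1 + 9 = 8
  1 + 8 = 9
  1 + 9 = 10
  8 + 9 = 17
Collected distinct sums: {-9, -6, -5, -4, -3, 0, 3, 4, 5, 7, 8, 9, 10, 17}
|A +̂ A| = 14
(Reference bound: |A +̂ A| ≥ 2|A| - 3 for |A| ≥ 2, with |A| = 6 giving ≥ 9.)

|A +̂ A| = 14


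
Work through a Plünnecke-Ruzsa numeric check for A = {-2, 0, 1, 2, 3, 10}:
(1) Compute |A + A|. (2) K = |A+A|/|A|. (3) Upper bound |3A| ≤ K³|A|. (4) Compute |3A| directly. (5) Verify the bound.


|A| = 6.
Step 1: Compute A + A by enumerating all 36 pairs.
A + A = {-4, -2, -1, 0, 1, 2, 3, 4, 5, 6, 8, 10, 11, 12, 13, 20}, so |A + A| = 16.
Step 2: Doubling constant K = |A + A|/|A| = 16/6 = 16/6 ≈ 2.6667.
Step 3: Plünnecke-Ruzsa gives |3A| ≤ K³·|A| = (2.6667)³ · 6 ≈ 113.7778.
Step 4: Compute 3A = A + A + A directly by enumerating all triples (a,b,c) ∈ A³; |3A| = 28.
Step 5: Check 28 ≤ 113.7778? Yes ✓.

K = 16/6, Plünnecke-Ruzsa bound K³|A| ≈ 113.7778, |3A| = 28, inequality holds.


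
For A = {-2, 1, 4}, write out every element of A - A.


A - A = {a - a' : a, a' ∈ A}.
Compute a - a' for each ordered pair (a, a'):
a = -2: -2--2=0, -2-1=-3, -2-4=-6
a = 1: 1--2=3, 1-1=0, 1-4=-3
a = 4: 4--2=6, 4-1=3, 4-4=0
Collecting distinct values (and noting 0 appears from a-a):
A - A = {-6, -3, 0, 3, 6}
|A - A| = 5

A - A = {-6, -3, 0, 3, 6}


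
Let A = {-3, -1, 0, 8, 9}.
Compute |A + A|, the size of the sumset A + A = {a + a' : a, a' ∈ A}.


A + A = {a + a' : a, a' ∈ A}; |A| = 5.
General bounds: 2|A| - 1 ≤ |A + A| ≤ |A|(|A|+1)/2, i.e. 9 ≤ |A + A| ≤ 15.
Lower bound 2|A|-1 is attained iff A is an arithmetic progression.
Enumerate sums a + a' for a ≤ a' (symmetric, so this suffices):
a = -3: -3+-3=-6, -3+-1=-4, -3+0=-3, -3+8=5, -3+9=6
a = -1: -1+-1=-2, -1+0=-1, -1+8=7, -1+9=8
a = 0: 0+0=0, 0+8=8, 0+9=9
a = 8: 8+8=16, 8+9=17
a = 9: 9+9=18
Distinct sums: {-6, -4, -3, -2, -1, 0, 5, 6, 7, 8, 9, 16, 17, 18}
|A + A| = 14

|A + A| = 14


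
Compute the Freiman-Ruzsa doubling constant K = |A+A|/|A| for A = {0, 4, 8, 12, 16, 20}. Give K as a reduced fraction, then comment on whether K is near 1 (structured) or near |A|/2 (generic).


|A| = 6.
Compute A + A by enumerating all 36 pairs.
A + A = {0, 4, 8, 12, 16, 20, 24, 28, 32, 36, 40}, so |A + A| = 11.
K = |A + A| / |A| = 11/6 (already in lowest terms) ≈ 1.8333.
Reference: AP of size 6 gives K = 11/6 ≈ 1.8333; a fully generic set of size 6 gives K ≈ 3.5000.

|A| = 6, |A + A| = 11, K = 11/6.


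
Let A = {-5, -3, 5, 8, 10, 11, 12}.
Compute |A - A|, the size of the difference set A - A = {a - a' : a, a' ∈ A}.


A - A = {a - a' : a, a' ∈ A}; |A| = 7.
Bounds: 2|A|-1 ≤ |A - A| ≤ |A|² - |A| + 1, i.e. 13 ≤ |A - A| ≤ 43.
Note: 0 ∈ A - A always (from a - a). The set is symmetric: if d ∈ A - A then -d ∈ A - A.
Enumerate nonzero differences d = a - a' with a > a' (then include -d):
Positive differences: {1, 2, 3, 4, 5, 6, 7, 8, 10, 11, 13, 14, 15, 16, 17}
Full difference set: {0} ∪ (positive diffs) ∪ (negative diffs).
|A - A| = 1 + 2·15 = 31 (matches direct enumeration: 31).

|A - A| = 31


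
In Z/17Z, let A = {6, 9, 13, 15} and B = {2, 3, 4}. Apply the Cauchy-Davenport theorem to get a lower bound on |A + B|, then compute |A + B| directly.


Cauchy-Davenport: |A + B| ≥ min(p, |A| + |B| - 1) for A, B nonempty in Z/pZ.
|A| = 4, |B| = 3, p = 17.
CD lower bound = min(17, 4 + 3 - 1) = min(17, 6) = 6.
Compute A + B mod 17 directly:
a = 6: 6+2=8, 6+3=9, 6+4=10
a = 9: 9+2=11, 9+3=12, 9+4=13
a = 13: 13+2=15, 13+3=16, 13+4=0
a = 15: 15+2=0, 15+3=1, 15+4=2
A + B = {0, 1, 2, 8, 9, 10, 11, 12, 13, 15, 16}, so |A + B| = 11.
Verify: 11 ≥ 6? Yes ✓.

CD lower bound = 6, actual |A + B| = 11.


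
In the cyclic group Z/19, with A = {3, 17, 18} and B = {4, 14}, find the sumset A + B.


Work in Z/19Z: reduce every sum a + b modulo 19.
Enumerate all 6 pairs:
a = 3: 3+4=7, 3+14=17
a = 17: 17+4=2, 17+14=12
a = 18: 18+4=3, 18+14=13
Distinct residues collected: {2, 3, 7, 12, 13, 17}
|A + B| = 6 (out of 19 total residues).

A + B = {2, 3, 7, 12, 13, 17}


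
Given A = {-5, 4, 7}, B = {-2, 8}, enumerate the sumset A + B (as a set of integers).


A + B = {a + b : a ∈ A, b ∈ B}.
Enumerate all |A|·|B| = 3·2 = 6 pairs (a, b) and collect distinct sums.
a = -5: -5+-2=-7, -5+8=3
a = 4: 4+-2=2, 4+8=12
a = 7: 7+-2=5, 7+8=15
Collecting distinct sums: A + B = {-7, 2, 3, 5, 12, 15}
|A + B| = 6

A + B = {-7, 2, 3, 5, 12, 15}


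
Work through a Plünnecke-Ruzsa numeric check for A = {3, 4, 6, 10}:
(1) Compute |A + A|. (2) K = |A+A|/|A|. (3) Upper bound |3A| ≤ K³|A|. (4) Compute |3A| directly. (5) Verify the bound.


|A| = 4.
Step 1: Compute A + A by enumerating all 16 pairs.
A + A = {6, 7, 8, 9, 10, 12, 13, 14, 16, 20}, so |A + A| = 10.
Step 2: Doubling constant K = |A + A|/|A| = 10/4 = 10/4 ≈ 2.5000.
Step 3: Plünnecke-Ruzsa gives |3A| ≤ K³·|A| = (2.5000)³ · 4 ≈ 62.5000.
Step 4: Compute 3A = A + A + A directly by enumerating all triples (a,b,c) ∈ A³; |3A| = 17.
Step 5: Check 17 ≤ 62.5000? Yes ✓.

K = 10/4, Plünnecke-Ruzsa bound K³|A| ≈ 62.5000, |3A| = 17, inequality holds.


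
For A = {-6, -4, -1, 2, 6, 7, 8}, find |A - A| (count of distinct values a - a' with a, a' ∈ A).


A - A = {a - a' : a, a' ∈ A}; |A| = 7.
Bounds: 2|A|-1 ≤ |A - A| ≤ |A|² - |A| + 1, i.e. 13 ≤ |A - A| ≤ 43.
Note: 0 ∈ A - A always (from a - a). The set is symmetric: if d ∈ A - A then -d ∈ A - A.
Enumerate nonzero differences d = a - a' with a > a' (then include -d):
Positive differences: {1, 2, 3, 4, 5, 6, 7, 8, 9, 10, 11, 12, 13, 14}
Full difference set: {0} ∪ (positive diffs) ∪ (negative diffs).
|A - A| = 1 + 2·14 = 29 (matches direct enumeration: 29).

|A - A| = 29


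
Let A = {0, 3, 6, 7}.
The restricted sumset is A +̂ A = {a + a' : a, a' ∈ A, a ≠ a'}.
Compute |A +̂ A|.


Restricted sumset: A +̂ A = {a + a' : a ∈ A, a' ∈ A, a ≠ a'}.
Equivalently, take A + A and drop any sum 2a that is achievable ONLY as a + a for a ∈ A (i.e. sums representable only with equal summands).
Enumerate pairs (a, a') with a < a' (symmetric, so each unordered pair gives one sum; this covers all a ≠ a'):
  0 + 3 = 3
  0 + 6 = 6
  0 + 7 = 7
  3 + 6 = 9
  3 + 7 = 10
  6 + 7 = 13
Collected distinct sums: {3, 6, 7, 9, 10, 13}
|A +̂ A| = 6
(Reference bound: |A +̂ A| ≥ 2|A| - 3 for |A| ≥ 2, with |A| = 4 giving ≥ 5.)

|A +̂ A| = 6


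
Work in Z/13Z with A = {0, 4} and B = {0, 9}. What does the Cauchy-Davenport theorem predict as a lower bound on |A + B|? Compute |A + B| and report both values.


Cauchy-Davenport: |A + B| ≥ min(p, |A| + |B| - 1) for A, B nonempty in Z/pZ.
|A| = 2, |B| = 2, p = 13.
CD lower bound = min(13, 2 + 2 - 1) = min(13, 3) = 3.
Compute A + B mod 13 directly:
a = 0: 0+0=0, 0+9=9
a = 4: 4+0=4, 4+9=0
A + B = {0, 4, 9}, so |A + B| = 3.
Verify: 3 ≥ 3? Yes ✓.

CD lower bound = 3, actual |A + B| = 3.


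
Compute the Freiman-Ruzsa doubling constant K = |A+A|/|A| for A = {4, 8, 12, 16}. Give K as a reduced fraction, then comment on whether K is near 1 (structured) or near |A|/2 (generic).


|A| = 4.
Compute A + A by enumerating all 16 pairs.
A + A = {8, 12, 16, 20, 24, 28, 32}, so |A + A| = 7.
K = |A + A| / |A| = 7/4 (already in lowest terms) ≈ 1.7500.
Reference: AP of size 4 gives K = 7/4 ≈ 1.7500; a fully generic set of size 4 gives K ≈ 2.5000.

|A| = 4, |A + A| = 7, K = 7/4.


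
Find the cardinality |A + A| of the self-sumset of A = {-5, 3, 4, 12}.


A + A = {a + a' : a, a' ∈ A}; |A| = 4.
General bounds: 2|A| - 1 ≤ |A + A| ≤ |A|(|A|+1)/2, i.e. 7 ≤ |A + A| ≤ 10.
Lower bound 2|A|-1 is attained iff A is an arithmetic progression.
Enumerate sums a + a' for a ≤ a' (symmetric, so this suffices):
a = -5: -5+-5=-10, -5+3=-2, -5+4=-1, -5+12=7
a = 3: 3+3=6, 3+4=7, 3+12=15
a = 4: 4+4=8, 4+12=16
a = 12: 12+12=24
Distinct sums: {-10, -2, -1, 6, 7, 8, 15, 16, 24}
|A + A| = 9

|A + A| = 9


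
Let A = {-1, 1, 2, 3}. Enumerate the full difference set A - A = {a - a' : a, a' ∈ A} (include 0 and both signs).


A - A = {a - a' : a, a' ∈ A}.
Compute a - a' for each ordered pair (a, a'):
a = -1: -1--1=0, -1-1=-2, -1-2=-3, -1-3=-4
a = 1: 1--1=2, 1-1=0, 1-2=-1, 1-3=-2
a = 2: 2--1=3, 2-1=1, 2-2=0, 2-3=-1
a = 3: 3--1=4, 3-1=2, 3-2=1, 3-3=0
Collecting distinct values (and noting 0 appears from a-a):
A - A = {-4, -3, -2, -1, 0, 1, 2, 3, 4}
|A - A| = 9

A - A = {-4, -3, -2, -1, 0, 1, 2, 3, 4}


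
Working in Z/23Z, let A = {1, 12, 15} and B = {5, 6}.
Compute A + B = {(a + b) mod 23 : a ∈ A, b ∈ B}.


Work in Z/23Z: reduce every sum a + b modulo 23.
Enumerate all 6 pairs:
a = 1: 1+5=6, 1+6=7
a = 12: 12+5=17, 12+6=18
a = 15: 15+5=20, 15+6=21
Distinct residues collected: {6, 7, 17, 18, 20, 21}
|A + B| = 6 (out of 23 total residues).

A + B = {6, 7, 17, 18, 20, 21}


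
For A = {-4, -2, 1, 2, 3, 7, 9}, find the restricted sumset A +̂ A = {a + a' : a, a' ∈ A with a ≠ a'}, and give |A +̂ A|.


Restricted sumset: A +̂ A = {a + a' : a ∈ A, a' ∈ A, a ≠ a'}.
Equivalently, take A + A and drop any sum 2a that is achievable ONLY as a + a for a ∈ A (i.e. sums representable only with equal summands).
Enumerate pairs (a, a') with a < a' (symmetric, so each unordered pair gives one sum; this covers all a ≠ a'):
  -4 + -2 = -6
  -4 + 1 = -3
  -4 + 2 = -2
  -4 + 3 = -1
  -4 + 7 = 3
  -4 + 9 = 5
  -2 + 1 = -1
  -2 + 2 = 0
  -2 + 3 = 1
  -2 + 7 = 5
  -2 + 9 = 7
  1 + 2 = 3
  1 + 3 = 4
  1 + 7 = 8
  1 + 9 = 10
  2 + 3 = 5
  2 + 7 = 9
  2 + 9 = 11
  3 + 7 = 10
  3 + 9 = 12
  7 + 9 = 16
Collected distinct sums: {-6, -3, -2, -1, 0, 1, 3, 4, 5, 7, 8, 9, 10, 11, 12, 16}
|A +̂ A| = 16
(Reference bound: |A +̂ A| ≥ 2|A| - 3 for |A| ≥ 2, with |A| = 7 giving ≥ 11.)

|A +̂ A| = 16


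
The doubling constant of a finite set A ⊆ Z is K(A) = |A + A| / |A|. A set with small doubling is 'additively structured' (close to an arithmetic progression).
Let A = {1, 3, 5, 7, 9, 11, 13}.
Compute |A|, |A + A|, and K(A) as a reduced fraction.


|A| = 7.
Compute A + A by enumerating all 49 pairs.
A + A = {2, 4, 6, 8, 10, 12, 14, 16, 18, 20, 22, 24, 26}, so |A + A| = 13.
K = |A + A| / |A| = 13/7 (already in lowest terms) ≈ 1.8571.
Reference: AP of size 7 gives K = 13/7 ≈ 1.8571; a fully generic set of size 7 gives K ≈ 4.0000.

|A| = 7, |A + A| = 13, K = 13/7.


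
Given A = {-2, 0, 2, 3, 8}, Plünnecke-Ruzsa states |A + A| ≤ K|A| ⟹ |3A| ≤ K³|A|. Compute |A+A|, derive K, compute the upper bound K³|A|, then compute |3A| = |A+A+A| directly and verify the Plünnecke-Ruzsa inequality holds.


|A| = 5.
Step 1: Compute A + A by enumerating all 25 pairs.
A + A = {-4, -2, 0, 1, 2, 3, 4, 5, 6, 8, 10, 11, 16}, so |A + A| = 13.
Step 2: Doubling constant K = |A + A|/|A| = 13/5 = 13/5 ≈ 2.6000.
Step 3: Plünnecke-Ruzsa gives |3A| ≤ K³·|A| = (2.6000)³ · 5 ≈ 87.8800.
Step 4: Compute 3A = A + A + A directly by enumerating all triples (a,b,c) ∈ A³; |3A| = 23.
Step 5: Check 23 ≤ 87.8800? Yes ✓.

K = 13/5, Plünnecke-Ruzsa bound K³|A| ≈ 87.8800, |3A| = 23, inequality holds.


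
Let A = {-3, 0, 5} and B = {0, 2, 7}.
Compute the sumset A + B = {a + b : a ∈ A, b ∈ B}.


A + B = {a + b : a ∈ A, b ∈ B}.
Enumerate all |A|·|B| = 3·3 = 9 pairs (a, b) and collect distinct sums.
a = -3: -3+0=-3, -3+2=-1, -3+7=4
a = 0: 0+0=0, 0+2=2, 0+7=7
a = 5: 5+0=5, 5+2=7, 5+7=12
Collecting distinct sums: A + B = {-3, -1, 0, 2, 4, 5, 7, 12}
|A + B| = 8

A + B = {-3, -1, 0, 2, 4, 5, 7, 12}


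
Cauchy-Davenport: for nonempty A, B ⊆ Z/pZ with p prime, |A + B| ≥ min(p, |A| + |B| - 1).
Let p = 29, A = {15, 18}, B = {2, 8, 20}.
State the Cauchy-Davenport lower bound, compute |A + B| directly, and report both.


Cauchy-Davenport: |A + B| ≥ min(p, |A| + |B| - 1) for A, B nonempty in Z/pZ.
|A| = 2, |B| = 3, p = 29.
CD lower bound = min(29, 2 + 3 - 1) = min(29, 4) = 4.
Compute A + B mod 29 directly:
a = 15: 15+2=17, 15+8=23, 15+20=6
a = 18: 18+2=20, 18+8=26, 18+20=9
A + B = {6, 9, 17, 20, 23, 26}, so |A + B| = 6.
Verify: 6 ≥ 4? Yes ✓.

CD lower bound = 4, actual |A + B| = 6.


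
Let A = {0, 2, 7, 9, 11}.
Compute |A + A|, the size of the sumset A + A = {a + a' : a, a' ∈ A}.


A + A = {a + a' : a, a' ∈ A}; |A| = 5.
General bounds: 2|A| - 1 ≤ |A + A| ≤ |A|(|A|+1)/2, i.e. 9 ≤ |A + A| ≤ 15.
Lower bound 2|A|-1 is attained iff A is an arithmetic progression.
Enumerate sums a + a' for a ≤ a' (symmetric, so this suffices):
a = 0: 0+0=0, 0+2=2, 0+7=7, 0+9=9, 0+11=11
a = 2: 2+2=4, 2+7=9, 2+9=11, 2+11=13
a = 7: 7+7=14, 7+9=16, 7+11=18
a = 9: 9+9=18, 9+11=20
a = 11: 11+11=22
Distinct sums: {0, 2, 4, 7, 9, 11, 13, 14, 16, 18, 20, 22}
|A + A| = 12

|A + A| = 12


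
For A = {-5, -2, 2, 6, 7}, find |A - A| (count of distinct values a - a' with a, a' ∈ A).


A - A = {a - a' : a, a' ∈ A}; |A| = 5.
Bounds: 2|A|-1 ≤ |A - A| ≤ |A|² - |A| + 1, i.e. 9 ≤ |A - A| ≤ 21.
Note: 0 ∈ A - A always (from a - a). The set is symmetric: if d ∈ A - A then -d ∈ A - A.
Enumerate nonzero differences d = a - a' with a > a' (then include -d):
Positive differences: {1, 3, 4, 5, 7, 8, 9, 11, 12}
Full difference set: {0} ∪ (positive diffs) ∪ (negative diffs).
|A - A| = 1 + 2·9 = 19 (matches direct enumeration: 19).

|A - A| = 19


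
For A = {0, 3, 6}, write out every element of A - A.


A - A = {a - a' : a, a' ∈ A}.
Compute a - a' for each ordered pair (a, a'):
a = 0: 0-0=0, 0-3=-3, 0-6=-6
a = 3: 3-0=3, 3-3=0, 3-6=-3
a = 6: 6-0=6, 6-3=3, 6-6=0
Collecting distinct values (and noting 0 appears from a-a):
A - A = {-6, -3, 0, 3, 6}
|A - A| = 5

A - A = {-6, -3, 0, 3, 6}
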